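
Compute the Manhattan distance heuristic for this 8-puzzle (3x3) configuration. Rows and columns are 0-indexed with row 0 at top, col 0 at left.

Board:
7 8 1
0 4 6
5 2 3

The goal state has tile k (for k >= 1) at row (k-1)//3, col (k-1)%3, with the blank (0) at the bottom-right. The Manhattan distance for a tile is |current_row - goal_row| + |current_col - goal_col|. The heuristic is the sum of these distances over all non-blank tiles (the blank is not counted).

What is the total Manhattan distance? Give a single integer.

Tile 7: (0,0)->(2,0) = 2
Tile 8: (0,1)->(2,1) = 2
Tile 1: (0,2)->(0,0) = 2
Tile 4: (1,1)->(1,0) = 1
Tile 6: (1,2)->(1,2) = 0
Tile 5: (2,0)->(1,1) = 2
Tile 2: (2,1)->(0,1) = 2
Tile 3: (2,2)->(0,2) = 2
Sum: 2 + 2 + 2 + 1 + 0 + 2 + 2 + 2 = 13

Answer: 13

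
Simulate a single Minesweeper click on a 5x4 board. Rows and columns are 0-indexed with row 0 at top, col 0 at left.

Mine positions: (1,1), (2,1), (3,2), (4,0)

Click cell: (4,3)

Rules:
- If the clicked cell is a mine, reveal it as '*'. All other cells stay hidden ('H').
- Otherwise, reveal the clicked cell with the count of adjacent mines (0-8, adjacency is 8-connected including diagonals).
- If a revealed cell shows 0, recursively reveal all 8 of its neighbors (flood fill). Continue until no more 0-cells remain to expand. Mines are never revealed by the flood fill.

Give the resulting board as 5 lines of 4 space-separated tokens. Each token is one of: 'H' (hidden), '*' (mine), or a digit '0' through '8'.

H H H H
H H H H
H H H H
H H H H
H H H 1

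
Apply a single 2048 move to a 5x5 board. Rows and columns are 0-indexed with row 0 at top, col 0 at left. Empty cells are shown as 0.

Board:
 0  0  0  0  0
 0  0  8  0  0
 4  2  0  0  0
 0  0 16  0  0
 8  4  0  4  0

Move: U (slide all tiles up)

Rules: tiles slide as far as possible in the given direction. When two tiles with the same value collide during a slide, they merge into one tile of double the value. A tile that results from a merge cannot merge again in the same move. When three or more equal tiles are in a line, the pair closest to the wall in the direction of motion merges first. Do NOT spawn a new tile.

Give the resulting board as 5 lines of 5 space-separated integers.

Answer:  4  2  8  4  0
 8  4 16  0  0
 0  0  0  0  0
 0  0  0  0  0
 0  0  0  0  0

Derivation:
Slide up:
col 0: [0, 0, 4, 0, 8] -> [4, 8, 0, 0, 0]
col 1: [0, 0, 2, 0, 4] -> [2, 4, 0, 0, 0]
col 2: [0, 8, 0, 16, 0] -> [8, 16, 0, 0, 0]
col 3: [0, 0, 0, 0, 4] -> [4, 0, 0, 0, 0]
col 4: [0, 0, 0, 0, 0] -> [0, 0, 0, 0, 0]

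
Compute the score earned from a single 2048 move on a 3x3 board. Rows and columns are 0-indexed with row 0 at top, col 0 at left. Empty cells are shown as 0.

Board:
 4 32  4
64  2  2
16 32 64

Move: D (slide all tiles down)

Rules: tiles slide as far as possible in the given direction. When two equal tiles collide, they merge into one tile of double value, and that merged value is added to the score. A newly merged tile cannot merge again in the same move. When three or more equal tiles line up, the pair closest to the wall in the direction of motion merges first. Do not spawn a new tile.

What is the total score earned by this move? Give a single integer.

Slide down:
col 0: [4, 64, 16] -> [4, 64, 16]  score +0 (running 0)
col 1: [32, 2, 32] -> [32, 2, 32]  score +0 (running 0)
col 2: [4, 2, 64] -> [4, 2, 64]  score +0 (running 0)
Board after move:
 4 32  4
64  2  2
16 32 64

Answer: 0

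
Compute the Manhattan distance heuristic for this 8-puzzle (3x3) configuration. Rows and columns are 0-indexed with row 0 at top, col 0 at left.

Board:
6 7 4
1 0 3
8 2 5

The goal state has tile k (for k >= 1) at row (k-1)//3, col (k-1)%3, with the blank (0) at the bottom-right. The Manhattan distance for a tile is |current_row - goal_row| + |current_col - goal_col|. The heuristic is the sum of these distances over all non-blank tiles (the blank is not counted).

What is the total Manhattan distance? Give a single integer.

Answer: 16

Derivation:
Tile 6: at (0,0), goal (1,2), distance |0-1|+|0-2| = 3
Tile 7: at (0,1), goal (2,0), distance |0-2|+|1-0| = 3
Tile 4: at (0,2), goal (1,0), distance |0-1|+|2-0| = 3
Tile 1: at (1,0), goal (0,0), distance |1-0|+|0-0| = 1
Tile 3: at (1,2), goal (0,2), distance |1-0|+|2-2| = 1
Tile 8: at (2,0), goal (2,1), distance |2-2|+|0-1| = 1
Tile 2: at (2,1), goal (0,1), distance |2-0|+|1-1| = 2
Tile 5: at (2,2), goal (1,1), distance |2-1|+|2-1| = 2
Sum: 3 + 3 + 3 + 1 + 1 + 1 + 2 + 2 = 16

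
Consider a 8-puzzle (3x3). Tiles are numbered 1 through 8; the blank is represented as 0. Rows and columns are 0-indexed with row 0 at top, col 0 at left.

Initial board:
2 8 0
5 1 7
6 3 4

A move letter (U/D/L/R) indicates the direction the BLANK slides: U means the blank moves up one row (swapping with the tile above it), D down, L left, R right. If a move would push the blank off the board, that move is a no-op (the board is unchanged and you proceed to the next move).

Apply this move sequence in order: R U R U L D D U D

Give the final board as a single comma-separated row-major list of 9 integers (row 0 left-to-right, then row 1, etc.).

Answer: 2, 1, 8, 5, 3, 7, 6, 0, 4

Derivation:
After move 1 (R):
2 8 0
5 1 7
6 3 4

After move 2 (U):
2 8 0
5 1 7
6 3 4

After move 3 (R):
2 8 0
5 1 7
6 3 4

After move 4 (U):
2 8 0
5 1 7
6 3 4

After move 5 (L):
2 0 8
5 1 7
6 3 4

After move 6 (D):
2 1 8
5 0 7
6 3 4

After move 7 (D):
2 1 8
5 3 7
6 0 4

After move 8 (U):
2 1 8
5 0 7
6 3 4

After move 9 (D):
2 1 8
5 3 7
6 0 4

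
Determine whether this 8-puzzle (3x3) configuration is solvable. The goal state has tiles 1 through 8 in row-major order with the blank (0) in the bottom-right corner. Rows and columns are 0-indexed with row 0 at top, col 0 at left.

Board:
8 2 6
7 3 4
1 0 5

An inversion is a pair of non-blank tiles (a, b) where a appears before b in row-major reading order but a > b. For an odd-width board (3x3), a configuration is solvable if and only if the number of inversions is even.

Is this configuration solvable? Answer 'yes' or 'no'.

Answer: yes

Derivation:
Inversions (pairs i<j in row-major order where tile[i] > tile[j] > 0): 18
18 is even, so the puzzle is solvable.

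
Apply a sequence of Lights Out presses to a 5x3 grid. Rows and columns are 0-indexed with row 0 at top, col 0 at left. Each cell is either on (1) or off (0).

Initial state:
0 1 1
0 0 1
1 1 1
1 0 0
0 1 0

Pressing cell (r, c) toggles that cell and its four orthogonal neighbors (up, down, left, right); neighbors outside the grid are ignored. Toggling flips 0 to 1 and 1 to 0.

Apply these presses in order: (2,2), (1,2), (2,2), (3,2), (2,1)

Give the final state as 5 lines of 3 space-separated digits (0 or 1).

Answer: 0 1 0
0 0 0
0 0 0
1 0 1
0 1 1

Derivation:
After press 1 at (2,2):
0 1 1
0 0 0
1 0 0
1 0 1
0 1 0

After press 2 at (1,2):
0 1 0
0 1 1
1 0 1
1 0 1
0 1 0

After press 3 at (2,2):
0 1 0
0 1 0
1 1 0
1 0 0
0 1 0

After press 4 at (3,2):
0 1 0
0 1 0
1 1 1
1 1 1
0 1 1

After press 5 at (2,1):
0 1 0
0 0 0
0 0 0
1 0 1
0 1 1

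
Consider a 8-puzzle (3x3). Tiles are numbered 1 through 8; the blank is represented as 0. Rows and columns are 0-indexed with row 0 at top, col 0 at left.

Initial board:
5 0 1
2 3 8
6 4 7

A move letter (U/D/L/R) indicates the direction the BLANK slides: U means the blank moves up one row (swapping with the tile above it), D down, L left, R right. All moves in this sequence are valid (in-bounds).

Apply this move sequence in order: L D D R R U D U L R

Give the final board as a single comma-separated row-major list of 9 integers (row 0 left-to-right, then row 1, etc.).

Answer: 2, 5, 1, 6, 3, 0, 4, 7, 8

Derivation:
After move 1 (L):
0 5 1
2 3 8
6 4 7

After move 2 (D):
2 5 1
0 3 8
6 4 7

After move 3 (D):
2 5 1
6 3 8
0 4 7

After move 4 (R):
2 5 1
6 3 8
4 0 7

After move 5 (R):
2 5 1
6 3 8
4 7 0

After move 6 (U):
2 5 1
6 3 0
4 7 8

After move 7 (D):
2 5 1
6 3 8
4 7 0

After move 8 (U):
2 5 1
6 3 0
4 7 8

After move 9 (L):
2 5 1
6 0 3
4 7 8

After move 10 (R):
2 5 1
6 3 0
4 7 8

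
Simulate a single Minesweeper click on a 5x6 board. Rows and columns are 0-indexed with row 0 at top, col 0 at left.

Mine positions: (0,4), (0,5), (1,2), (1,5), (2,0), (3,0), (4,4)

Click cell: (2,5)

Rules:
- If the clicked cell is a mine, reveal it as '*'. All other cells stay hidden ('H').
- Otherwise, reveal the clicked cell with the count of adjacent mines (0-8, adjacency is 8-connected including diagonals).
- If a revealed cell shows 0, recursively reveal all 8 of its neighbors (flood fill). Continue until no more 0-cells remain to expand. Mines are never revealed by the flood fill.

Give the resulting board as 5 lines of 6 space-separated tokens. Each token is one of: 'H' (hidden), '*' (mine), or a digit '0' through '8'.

H H H H H H
H H H H H H
H H H H H 1
H H H H H H
H H H H H H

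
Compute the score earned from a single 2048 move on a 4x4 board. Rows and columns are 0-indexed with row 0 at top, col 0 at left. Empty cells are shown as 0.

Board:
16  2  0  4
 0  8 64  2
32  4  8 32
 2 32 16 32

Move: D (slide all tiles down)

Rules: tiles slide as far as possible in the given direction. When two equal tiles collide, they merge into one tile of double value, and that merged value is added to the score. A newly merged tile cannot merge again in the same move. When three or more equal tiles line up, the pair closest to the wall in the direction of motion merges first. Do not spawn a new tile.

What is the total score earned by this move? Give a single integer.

Answer: 64

Derivation:
Slide down:
col 0: [16, 0, 32, 2] -> [0, 16, 32, 2]  score +0 (running 0)
col 1: [2, 8, 4, 32] -> [2, 8, 4, 32]  score +0 (running 0)
col 2: [0, 64, 8, 16] -> [0, 64, 8, 16]  score +0 (running 0)
col 3: [4, 2, 32, 32] -> [0, 4, 2, 64]  score +64 (running 64)
Board after move:
 0  2  0  0
16  8 64  4
32  4  8  2
 2 32 16 64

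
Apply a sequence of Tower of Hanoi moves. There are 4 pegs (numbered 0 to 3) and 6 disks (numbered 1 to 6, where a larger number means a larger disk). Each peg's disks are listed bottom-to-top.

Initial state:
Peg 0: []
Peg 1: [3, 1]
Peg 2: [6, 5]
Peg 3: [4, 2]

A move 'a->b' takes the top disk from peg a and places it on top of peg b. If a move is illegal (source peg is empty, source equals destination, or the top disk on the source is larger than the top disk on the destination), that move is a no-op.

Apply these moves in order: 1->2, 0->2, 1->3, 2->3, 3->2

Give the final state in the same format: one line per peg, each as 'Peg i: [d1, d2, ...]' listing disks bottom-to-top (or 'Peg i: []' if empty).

After move 1 (1->2):
Peg 0: []
Peg 1: [3]
Peg 2: [6, 5, 1]
Peg 3: [4, 2]

After move 2 (0->2):
Peg 0: []
Peg 1: [3]
Peg 2: [6, 5, 1]
Peg 3: [4, 2]

After move 3 (1->3):
Peg 0: []
Peg 1: [3]
Peg 2: [6, 5, 1]
Peg 3: [4, 2]

After move 4 (2->3):
Peg 0: []
Peg 1: [3]
Peg 2: [6, 5]
Peg 3: [4, 2, 1]

After move 5 (3->2):
Peg 0: []
Peg 1: [3]
Peg 2: [6, 5, 1]
Peg 3: [4, 2]

Answer: Peg 0: []
Peg 1: [3]
Peg 2: [6, 5, 1]
Peg 3: [4, 2]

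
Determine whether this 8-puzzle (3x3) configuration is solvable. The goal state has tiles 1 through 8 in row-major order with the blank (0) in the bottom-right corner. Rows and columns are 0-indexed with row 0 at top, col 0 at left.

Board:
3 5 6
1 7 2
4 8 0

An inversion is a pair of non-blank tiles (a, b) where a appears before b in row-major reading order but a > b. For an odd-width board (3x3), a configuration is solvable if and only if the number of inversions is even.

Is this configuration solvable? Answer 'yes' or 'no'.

Inversions (pairs i<j in row-major order where tile[i] > tile[j] > 0): 10
10 is even, so the puzzle is solvable.

Answer: yes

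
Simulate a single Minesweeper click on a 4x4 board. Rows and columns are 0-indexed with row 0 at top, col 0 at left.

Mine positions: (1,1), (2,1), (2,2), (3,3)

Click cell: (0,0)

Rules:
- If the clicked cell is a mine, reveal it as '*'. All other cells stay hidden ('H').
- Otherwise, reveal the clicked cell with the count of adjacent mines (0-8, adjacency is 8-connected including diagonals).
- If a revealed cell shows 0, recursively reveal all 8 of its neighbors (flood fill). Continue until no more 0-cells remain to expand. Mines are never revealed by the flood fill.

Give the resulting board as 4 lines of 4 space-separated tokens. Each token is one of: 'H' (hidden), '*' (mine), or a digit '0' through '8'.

1 H H H
H H H H
H H H H
H H H H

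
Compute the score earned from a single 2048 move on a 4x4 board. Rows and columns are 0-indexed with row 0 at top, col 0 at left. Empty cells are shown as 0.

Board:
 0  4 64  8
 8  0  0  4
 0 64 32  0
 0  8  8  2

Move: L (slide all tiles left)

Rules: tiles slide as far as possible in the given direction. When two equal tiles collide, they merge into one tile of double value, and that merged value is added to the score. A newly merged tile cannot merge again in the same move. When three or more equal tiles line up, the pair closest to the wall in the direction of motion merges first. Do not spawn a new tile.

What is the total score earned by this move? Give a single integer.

Slide left:
row 0: [0, 4, 64, 8] -> [4, 64, 8, 0]  score +0 (running 0)
row 1: [8, 0, 0, 4] -> [8, 4, 0, 0]  score +0 (running 0)
row 2: [0, 64, 32, 0] -> [64, 32, 0, 0]  score +0 (running 0)
row 3: [0, 8, 8, 2] -> [16, 2, 0, 0]  score +16 (running 16)
Board after move:
 4 64  8  0
 8  4  0  0
64 32  0  0
16  2  0  0

Answer: 16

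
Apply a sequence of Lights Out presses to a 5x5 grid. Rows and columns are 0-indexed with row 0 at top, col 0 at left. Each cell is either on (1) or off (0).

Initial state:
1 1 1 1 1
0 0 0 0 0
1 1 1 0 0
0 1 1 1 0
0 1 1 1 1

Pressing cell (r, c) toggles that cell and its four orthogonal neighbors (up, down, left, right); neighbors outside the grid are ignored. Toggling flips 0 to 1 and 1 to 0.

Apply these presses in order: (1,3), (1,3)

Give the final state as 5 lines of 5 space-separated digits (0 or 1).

Answer: 1 1 1 1 1
0 0 0 0 0
1 1 1 0 0
0 1 1 1 0
0 1 1 1 1

Derivation:
After press 1 at (1,3):
1 1 1 0 1
0 0 1 1 1
1 1 1 1 0
0 1 1 1 0
0 1 1 1 1

After press 2 at (1,3):
1 1 1 1 1
0 0 0 0 0
1 1 1 0 0
0 1 1 1 0
0 1 1 1 1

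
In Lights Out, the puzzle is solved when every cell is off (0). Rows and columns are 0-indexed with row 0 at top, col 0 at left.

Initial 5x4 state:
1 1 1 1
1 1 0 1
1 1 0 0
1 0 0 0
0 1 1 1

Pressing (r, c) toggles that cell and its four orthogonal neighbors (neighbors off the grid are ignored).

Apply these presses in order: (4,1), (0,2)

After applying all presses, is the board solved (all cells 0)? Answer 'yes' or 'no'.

Answer: no

Derivation:
After press 1 at (4,1):
1 1 1 1
1 1 0 1
1 1 0 0
1 1 0 0
1 0 0 1

After press 2 at (0,2):
1 0 0 0
1 1 1 1
1 1 0 0
1 1 0 0
1 0 0 1

Lights still on: 11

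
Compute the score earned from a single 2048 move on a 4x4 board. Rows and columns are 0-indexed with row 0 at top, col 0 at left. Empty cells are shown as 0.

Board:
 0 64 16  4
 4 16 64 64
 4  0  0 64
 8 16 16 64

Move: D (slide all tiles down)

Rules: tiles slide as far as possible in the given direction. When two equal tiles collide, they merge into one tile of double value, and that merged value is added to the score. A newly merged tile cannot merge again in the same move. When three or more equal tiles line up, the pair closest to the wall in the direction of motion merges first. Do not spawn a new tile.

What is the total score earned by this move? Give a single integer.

Answer: 168

Derivation:
Slide down:
col 0: [0, 4, 4, 8] -> [0, 0, 8, 8]  score +8 (running 8)
col 1: [64, 16, 0, 16] -> [0, 0, 64, 32]  score +32 (running 40)
col 2: [16, 64, 0, 16] -> [0, 16, 64, 16]  score +0 (running 40)
col 3: [4, 64, 64, 64] -> [0, 4, 64, 128]  score +128 (running 168)
Board after move:
  0   0   0   0
  0   0  16   4
  8  64  64  64
  8  32  16 128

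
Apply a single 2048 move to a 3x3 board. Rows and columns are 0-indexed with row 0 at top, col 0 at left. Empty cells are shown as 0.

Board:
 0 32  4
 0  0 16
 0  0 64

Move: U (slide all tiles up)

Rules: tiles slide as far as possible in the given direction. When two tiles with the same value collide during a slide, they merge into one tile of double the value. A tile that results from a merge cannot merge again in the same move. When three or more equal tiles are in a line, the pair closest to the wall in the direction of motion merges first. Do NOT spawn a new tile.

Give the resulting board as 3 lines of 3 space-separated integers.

Answer:  0 32  4
 0  0 16
 0  0 64

Derivation:
Slide up:
col 0: [0, 0, 0] -> [0, 0, 0]
col 1: [32, 0, 0] -> [32, 0, 0]
col 2: [4, 16, 64] -> [4, 16, 64]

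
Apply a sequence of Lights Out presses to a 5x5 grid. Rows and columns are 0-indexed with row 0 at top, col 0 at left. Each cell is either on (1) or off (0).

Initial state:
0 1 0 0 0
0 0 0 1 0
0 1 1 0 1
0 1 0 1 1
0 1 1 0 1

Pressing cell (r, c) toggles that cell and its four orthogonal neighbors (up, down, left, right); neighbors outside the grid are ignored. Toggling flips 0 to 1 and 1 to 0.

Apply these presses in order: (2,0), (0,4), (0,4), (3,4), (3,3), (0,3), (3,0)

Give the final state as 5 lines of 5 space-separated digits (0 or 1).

Answer: 0 1 1 1 1
1 0 0 0 0
0 0 1 1 0
0 0 1 1 1
1 1 1 1 0

Derivation:
After press 1 at (2,0):
0 1 0 0 0
1 0 0 1 0
1 0 1 0 1
1 1 0 1 1
0 1 1 0 1

After press 2 at (0,4):
0 1 0 1 1
1 0 0 1 1
1 0 1 0 1
1 1 0 1 1
0 1 1 0 1

After press 3 at (0,4):
0 1 0 0 0
1 0 0 1 0
1 0 1 0 1
1 1 0 1 1
0 1 1 0 1

After press 4 at (3,4):
0 1 0 0 0
1 0 0 1 0
1 0 1 0 0
1 1 0 0 0
0 1 1 0 0

After press 5 at (3,3):
0 1 0 0 0
1 0 0 1 0
1 0 1 1 0
1 1 1 1 1
0 1 1 1 0

After press 6 at (0,3):
0 1 1 1 1
1 0 0 0 0
1 0 1 1 0
1 1 1 1 1
0 1 1 1 0

After press 7 at (3,0):
0 1 1 1 1
1 0 0 0 0
0 0 1 1 0
0 0 1 1 1
1 1 1 1 0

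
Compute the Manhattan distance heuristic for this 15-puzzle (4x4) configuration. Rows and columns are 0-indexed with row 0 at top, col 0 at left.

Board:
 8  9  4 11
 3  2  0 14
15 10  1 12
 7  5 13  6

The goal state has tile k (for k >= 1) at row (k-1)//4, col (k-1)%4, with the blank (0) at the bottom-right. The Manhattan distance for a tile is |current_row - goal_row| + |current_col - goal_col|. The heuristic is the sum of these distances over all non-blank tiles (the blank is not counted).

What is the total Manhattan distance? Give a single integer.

Answer: 39

Derivation:
Tile 8: (0,0)->(1,3) = 4
Tile 9: (0,1)->(2,0) = 3
Tile 4: (0,2)->(0,3) = 1
Tile 11: (0,3)->(2,2) = 3
Tile 3: (1,0)->(0,2) = 3
Tile 2: (1,1)->(0,1) = 1
Tile 14: (1,3)->(3,1) = 4
Tile 15: (2,0)->(3,2) = 3
Tile 10: (2,1)->(2,1) = 0
Tile 1: (2,2)->(0,0) = 4
Tile 12: (2,3)->(2,3) = 0
Tile 7: (3,0)->(1,2) = 4
Tile 5: (3,1)->(1,0) = 3
Tile 13: (3,2)->(3,0) = 2
Tile 6: (3,3)->(1,1) = 4
Sum: 4 + 3 + 1 + 3 + 3 + 1 + 4 + 3 + 0 + 4 + 0 + 4 + 3 + 2 + 4 = 39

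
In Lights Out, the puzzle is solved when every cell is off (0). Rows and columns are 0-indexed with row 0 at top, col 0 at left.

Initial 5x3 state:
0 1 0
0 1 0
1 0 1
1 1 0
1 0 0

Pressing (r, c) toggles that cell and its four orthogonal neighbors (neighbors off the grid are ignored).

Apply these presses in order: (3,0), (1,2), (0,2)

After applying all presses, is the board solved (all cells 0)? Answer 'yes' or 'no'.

After press 1 at (3,0):
0 1 0
0 1 0
0 0 1
0 0 0
0 0 0

After press 2 at (1,2):
0 1 1
0 0 1
0 0 0
0 0 0
0 0 0

After press 3 at (0,2):
0 0 0
0 0 0
0 0 0
0 0 0
0 0 0

Lights still on: 0

Answer: yes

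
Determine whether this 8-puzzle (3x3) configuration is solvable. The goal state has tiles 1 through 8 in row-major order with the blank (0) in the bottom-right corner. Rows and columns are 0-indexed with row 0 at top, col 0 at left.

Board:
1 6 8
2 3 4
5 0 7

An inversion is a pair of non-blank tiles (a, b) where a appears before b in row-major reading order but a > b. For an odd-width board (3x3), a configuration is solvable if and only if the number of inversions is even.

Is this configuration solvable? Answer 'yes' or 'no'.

Inversions (pairs i<j in row-major order where tile[i] > tile[j] > 0): 9
9 is odd, so the puzzle is not solvable.

Answer: no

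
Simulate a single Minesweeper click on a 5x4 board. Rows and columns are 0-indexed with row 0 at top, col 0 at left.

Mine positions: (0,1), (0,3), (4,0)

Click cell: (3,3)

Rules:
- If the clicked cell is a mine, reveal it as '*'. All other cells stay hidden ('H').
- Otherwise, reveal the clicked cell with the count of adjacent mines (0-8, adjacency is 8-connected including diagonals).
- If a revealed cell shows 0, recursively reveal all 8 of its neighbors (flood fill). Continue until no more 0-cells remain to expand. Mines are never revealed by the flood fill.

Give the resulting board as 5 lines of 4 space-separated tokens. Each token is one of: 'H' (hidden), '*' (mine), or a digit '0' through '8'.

H H H H
1 1 2 1
0 0 0 0
1 1 0 0
H 1 0 0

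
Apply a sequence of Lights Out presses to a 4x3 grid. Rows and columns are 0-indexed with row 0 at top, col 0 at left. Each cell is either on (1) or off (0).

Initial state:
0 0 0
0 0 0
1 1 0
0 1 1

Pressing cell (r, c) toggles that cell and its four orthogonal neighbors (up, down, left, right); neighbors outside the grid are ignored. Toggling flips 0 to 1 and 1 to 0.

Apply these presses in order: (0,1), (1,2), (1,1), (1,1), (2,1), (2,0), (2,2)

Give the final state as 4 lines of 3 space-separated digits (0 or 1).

Answer: 1 1 0
1 1 0
1 0 1
1 0 0

Derivation:
After press 1 at (0,1):
1 1 1
0 1 0
1 1 0
0 1 1

After press 2 at (1,2):
1 1 0
0 0 1
1 1 1
0 1 1

After press 3 at (1,1):
1 0 0
1 1 0
1 0 1
0 1 1

After press 4 at (1,1):
1 1 0
0 0 1
1 1 1
0 1 1

After press 5 at (2,1):
1 1 0
0 1 1
0 0 0
0 0 1

After press 6 at (2,0):
1 1 0
1 1 1
1 1 0
1 0 1

After press 7 at (2,2):
1 1 0
1 1 0
1 0 1
1 0 0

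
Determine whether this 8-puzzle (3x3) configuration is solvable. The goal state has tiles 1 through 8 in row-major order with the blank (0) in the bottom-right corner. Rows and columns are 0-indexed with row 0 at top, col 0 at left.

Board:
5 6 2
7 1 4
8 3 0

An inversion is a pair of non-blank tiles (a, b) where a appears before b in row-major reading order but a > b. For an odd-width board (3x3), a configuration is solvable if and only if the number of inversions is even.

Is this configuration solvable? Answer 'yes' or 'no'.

Answer: yes

Derivation:
Inversions (pairs i<j in row-major order where tile[i] > tile[j] > 0): 14
14 is even, so the puzzle is solvable.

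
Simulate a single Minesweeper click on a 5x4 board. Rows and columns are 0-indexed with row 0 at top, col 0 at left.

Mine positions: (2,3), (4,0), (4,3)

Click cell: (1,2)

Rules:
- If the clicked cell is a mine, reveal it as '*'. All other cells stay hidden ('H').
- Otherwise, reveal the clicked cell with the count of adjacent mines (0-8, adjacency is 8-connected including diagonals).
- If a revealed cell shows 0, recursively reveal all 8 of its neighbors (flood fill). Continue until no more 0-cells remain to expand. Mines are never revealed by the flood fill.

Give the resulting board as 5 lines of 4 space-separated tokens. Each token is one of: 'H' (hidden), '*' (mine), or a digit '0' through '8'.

H H H H
H H 1 H
H H H H
H H H H
H H H H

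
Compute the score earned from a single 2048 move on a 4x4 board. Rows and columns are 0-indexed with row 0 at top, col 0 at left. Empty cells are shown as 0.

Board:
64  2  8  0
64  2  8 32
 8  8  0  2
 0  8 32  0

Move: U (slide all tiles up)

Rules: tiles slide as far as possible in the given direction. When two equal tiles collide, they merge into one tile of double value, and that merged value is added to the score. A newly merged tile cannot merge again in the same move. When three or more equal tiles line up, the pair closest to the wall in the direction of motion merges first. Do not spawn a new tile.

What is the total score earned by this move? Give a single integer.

Answer: 164

Derivation:
Slide up:
col 0: [64, 64, 8, 0] -> [128, 8, 0, 0]  score +128 (running 128)
col 1: [2, 2, 8, 8] -> [4, 16, 0, 0]  score +20 (running 148)
col 2: [8, 8, 0, 32] -> [16, 32, 0, 0]  score +16 (running 164)
col 3: [0, 32, 2, 0] -> [32, 2, 0, 0]  score +0 (running 164)
Board after move:
128   4  16  32
  8  16  32   2
  0   0   0   0
  0   0   0   0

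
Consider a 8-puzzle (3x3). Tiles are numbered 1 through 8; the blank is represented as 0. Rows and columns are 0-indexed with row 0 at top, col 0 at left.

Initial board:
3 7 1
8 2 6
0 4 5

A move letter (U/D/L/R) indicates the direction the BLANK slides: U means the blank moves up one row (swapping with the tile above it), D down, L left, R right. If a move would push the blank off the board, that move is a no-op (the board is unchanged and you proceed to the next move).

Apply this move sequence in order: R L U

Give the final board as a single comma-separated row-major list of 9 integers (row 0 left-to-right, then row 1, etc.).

Answer: 3, 7, 1, 0, 2, 6, 8, 4, 5

Derivation:
After move 1 (R):
3 7 1
8 2 6
4 0 5

After move 2 (L):
3 7 1
8 2 6
0 4 5

After move 3 (U):
3 7 1
0 2 6
8 4 5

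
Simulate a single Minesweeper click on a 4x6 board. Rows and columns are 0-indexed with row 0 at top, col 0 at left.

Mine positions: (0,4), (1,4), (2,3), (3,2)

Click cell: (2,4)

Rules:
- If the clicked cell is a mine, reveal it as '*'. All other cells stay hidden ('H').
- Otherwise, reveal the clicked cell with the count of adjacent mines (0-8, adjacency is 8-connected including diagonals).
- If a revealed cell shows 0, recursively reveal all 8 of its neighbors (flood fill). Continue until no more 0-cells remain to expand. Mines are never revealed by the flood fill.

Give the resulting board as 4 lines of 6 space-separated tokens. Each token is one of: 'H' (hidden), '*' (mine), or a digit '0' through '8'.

H H H H H H
H H H H H H
H H H H 2 H
H H H H H H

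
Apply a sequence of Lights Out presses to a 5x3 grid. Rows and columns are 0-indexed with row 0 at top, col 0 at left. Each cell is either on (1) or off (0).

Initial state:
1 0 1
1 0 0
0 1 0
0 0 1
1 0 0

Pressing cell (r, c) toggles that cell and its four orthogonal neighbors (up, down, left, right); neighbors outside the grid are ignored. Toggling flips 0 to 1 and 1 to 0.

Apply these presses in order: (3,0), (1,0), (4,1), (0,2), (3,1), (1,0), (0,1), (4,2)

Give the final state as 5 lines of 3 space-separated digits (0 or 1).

After press 1 at (3,0):
1 0 1
1 0 0
1 1 0
1 1 1
0 0 0

After press 2 at (1,0):
0 0 1
0 1 0
0 1 0
1 1 1
0 0 0

After press 3 at (4,1):
0 0 1
0 1 0
0 1 0
1 0 1
1 1 1

After press 4 at (0,2):
0 1 0
0 1 1
0 1 0
1 0 1
1 1 1

After press 5 at (3,1):
0 1 0
0 1 1
0 0 0
0 1 0
1 0 1

After press 6 at (1,0):
1 1 0
1 0 1
1 0 0
0 1 0
1 0 1

After press 7 at (0,1):
0 0 1
1 1 1
1 0 0
0 1 0
1 0 1

After press 8 at (4,2):
0 0 1
1 1 1
1 0 0
0 1 1
1 1 0

Answer: 0 0 1
1 1 1
1 0 0
0 1 1
1 1 0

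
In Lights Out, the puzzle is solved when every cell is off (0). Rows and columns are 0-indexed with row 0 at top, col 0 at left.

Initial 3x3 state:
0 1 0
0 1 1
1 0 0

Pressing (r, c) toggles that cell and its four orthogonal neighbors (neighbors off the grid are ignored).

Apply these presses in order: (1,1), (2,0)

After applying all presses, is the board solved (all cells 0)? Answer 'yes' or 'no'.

After press 1 at (1,1):
0 0 0
1 0 0
1 1 0

After press 2 at (2,0):
0 0 0
0 0 0
0 0 0

Lights still on: 0

Answer: yes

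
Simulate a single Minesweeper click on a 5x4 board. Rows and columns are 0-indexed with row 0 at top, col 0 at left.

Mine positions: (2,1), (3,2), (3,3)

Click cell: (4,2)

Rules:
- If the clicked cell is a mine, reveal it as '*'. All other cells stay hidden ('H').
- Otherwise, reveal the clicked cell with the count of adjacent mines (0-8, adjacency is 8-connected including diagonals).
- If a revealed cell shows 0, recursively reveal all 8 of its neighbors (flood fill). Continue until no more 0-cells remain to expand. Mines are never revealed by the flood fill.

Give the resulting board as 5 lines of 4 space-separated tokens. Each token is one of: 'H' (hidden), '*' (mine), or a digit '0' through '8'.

H H H H
H H H H
H H H H
H H H H
H H 2 H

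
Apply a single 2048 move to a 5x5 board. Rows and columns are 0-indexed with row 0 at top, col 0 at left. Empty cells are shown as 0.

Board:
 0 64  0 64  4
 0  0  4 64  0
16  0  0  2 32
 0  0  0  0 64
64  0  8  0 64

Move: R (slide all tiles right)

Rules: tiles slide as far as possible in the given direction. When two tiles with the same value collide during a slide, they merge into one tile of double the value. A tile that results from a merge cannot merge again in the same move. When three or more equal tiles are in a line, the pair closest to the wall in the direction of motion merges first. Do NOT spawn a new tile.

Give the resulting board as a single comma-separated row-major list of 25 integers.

Answer: 0, 0, 0, 128, 4, 0, 0, 0, 4, 64, 0, 0, 16, 2, 32, 0, 0, 0, 0, 64, 0, 0, 64, 8, 64

Derivation:
Slide right:
row 0: [0, 64, 0, 64, 4] -> [0, 0, 0, 128, 4]
row 1: [0, 0, 4, 64, 0] -> [0, 0, 0, 4, 64]
row 2: [16, 0, 0, 2, 32] -> [0, 0, 16, 2, 32]
row 3: [0, 0, 0, 0, 64] -> [0, 0, 0, 0, 64]
row 4: [64, 0, 8, 0, 64] -> [0, 0, 64, 8, 64]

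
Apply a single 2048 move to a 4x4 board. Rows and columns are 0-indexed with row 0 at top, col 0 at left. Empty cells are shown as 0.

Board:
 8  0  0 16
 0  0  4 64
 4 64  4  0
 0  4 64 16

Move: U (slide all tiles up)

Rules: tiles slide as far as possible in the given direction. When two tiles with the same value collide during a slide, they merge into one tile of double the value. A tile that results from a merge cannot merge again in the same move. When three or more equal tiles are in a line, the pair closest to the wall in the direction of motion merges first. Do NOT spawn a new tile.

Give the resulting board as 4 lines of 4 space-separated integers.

Answer:  8 64  8 16
 4  4 64 64
 0  0  0 16
 0  0  0  0

Derivation:
Slide up:
col 0: [8, 0, 4, 0] -> [8, 4, 0, 0]
col 1: [0, 0, 64, 4] -> [64, 4, 0, 0]
col 2: [0, 4, 4, 64] -> [8, 64, 0, 0]
col 3: [16, 64, 0, 16] -> [16, 64, 16, 0]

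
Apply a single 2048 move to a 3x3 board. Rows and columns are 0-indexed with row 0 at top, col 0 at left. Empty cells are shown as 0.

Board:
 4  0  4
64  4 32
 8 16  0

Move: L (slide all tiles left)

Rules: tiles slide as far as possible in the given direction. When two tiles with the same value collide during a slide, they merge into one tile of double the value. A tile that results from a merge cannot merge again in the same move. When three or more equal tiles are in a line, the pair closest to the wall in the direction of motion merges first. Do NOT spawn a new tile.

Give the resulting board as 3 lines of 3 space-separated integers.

Slide left:
row 0: [4, 0, 4] -> [8, 0, 0]
row 1: [64, 4, 32] -> [64, 4, 32]
row 2: [8, 16, 0] -> [8, 16, 0]

Answer:  8  0  0
64  4 32
 8 16  0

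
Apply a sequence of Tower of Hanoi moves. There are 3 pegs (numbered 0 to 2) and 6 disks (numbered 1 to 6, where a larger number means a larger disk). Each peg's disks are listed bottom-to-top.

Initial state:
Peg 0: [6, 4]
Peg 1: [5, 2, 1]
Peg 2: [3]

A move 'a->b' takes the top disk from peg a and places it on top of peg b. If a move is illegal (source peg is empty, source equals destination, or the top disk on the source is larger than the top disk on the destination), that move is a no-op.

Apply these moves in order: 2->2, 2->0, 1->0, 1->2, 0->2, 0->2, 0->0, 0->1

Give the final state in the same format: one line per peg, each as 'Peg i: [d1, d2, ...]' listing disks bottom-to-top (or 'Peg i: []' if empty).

After move 1 (2->2):
Peg 0: [6, 4]
Peg 1: [5, 2, 1]
Peg 2: [3]

After move 2 (2->0):
Peg 0: [6, 4, 3]
Peg 1: [5, 2, 1]
Peg 2: []

After move 3 (1->0):
Peg 0: [6, 4, 3, 1]
Peg 1: [5, 2]
Peg 2: []

After move 4 (1->2):
Peg 0: [6, 4, 3, 1]
Peg 1: [5]
Peg 2: [2]

After move 5 (0->2):
Peg 0: [6, 4, 3]
Peg 1: [5]
Peg 2: [2, 1]

After move 6 (0->2):
Peg 0: [6, 4, 3]
Peg 1: [5]
Peg 2: [2, 1]

After move 7 (0->0):
Peg 0: [6, 4, 3]
Peg 1: [5]
Peg 2: [2, 1]

After move 8 (0->1):
Peg 0: [6, 4]
Peg 1: [5, 3]
Peg 2: [2, 1]

Answer: Peg 0: [6, 4]
Peg 1: [5, 3]
Peg 2: [2, 1]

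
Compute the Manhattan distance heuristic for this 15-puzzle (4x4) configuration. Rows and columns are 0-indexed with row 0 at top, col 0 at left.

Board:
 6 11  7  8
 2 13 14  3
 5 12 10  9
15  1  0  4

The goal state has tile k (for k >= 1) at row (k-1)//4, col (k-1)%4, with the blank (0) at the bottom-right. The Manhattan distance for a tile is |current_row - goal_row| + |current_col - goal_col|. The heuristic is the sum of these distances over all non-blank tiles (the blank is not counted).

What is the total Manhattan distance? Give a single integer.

Tile 6: at (0,0), goal (1,1), distance |0-1|+|0-1| = 2
Tile 11: at (0,1), goal (2,2), distance |0-2|+|1-2| = 3
Tile 7: at (0,2), goal (1,2), distance |0-1|+|2-2| = 1
Tile 8: at (0,3), goal (1,3), distance |0-1|+|3-3| = 1
Tile 2: at (1,0), goal (0,1), distance |1-0|+|0-1| = 2
Tile 13: at (1,1), goal (3,0), distance |1-3|+|1-0| = 3
Tile 14: at (1,2), goal (3,1), distance |1-3|+|2-1| = 3
Tile 3: at (1,3), goal (0,2), distance |1-0|+|3-2| = 2
Tile 5: at (2,0), goal (1,0), distance |2-1|+|0-0| = 1
Tile 12: at (2,1), goal (2,3), distance |2-2|+|1-3| = 2
Tile 10: at (2,2), goal (2,1), distance |2-2|+|2-1| = 1
Tile 9: at (2,3), goal (2,0), distance |2-2|+|3-0| = 3
Tile 15: at (3,0), goal (3,2), distance |3-3|+|0-2| = 2
Tile 1: at (3,1), goal (0,0), distance |3-0|+|1-0| = 4
Tile 4: at (3,3), goal (0,3), distance |3-0|+|3-3| = 3
Sum: 2 + 3 + 1 + 1 + 2 + 3 + 3 + 2 + 1 + 2 + 1 + 3 + 2 + 4 + 3 = 33

Answer: 33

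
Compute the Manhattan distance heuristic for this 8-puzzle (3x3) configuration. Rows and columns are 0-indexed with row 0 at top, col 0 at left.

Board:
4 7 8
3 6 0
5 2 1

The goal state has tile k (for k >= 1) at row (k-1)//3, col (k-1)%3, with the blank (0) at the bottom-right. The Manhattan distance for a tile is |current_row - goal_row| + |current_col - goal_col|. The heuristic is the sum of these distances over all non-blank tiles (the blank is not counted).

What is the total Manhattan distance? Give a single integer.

Tile 4: at (0,0), goal (1,0), distance |0-1|+|0-0| = 1
Tile 7: at (0,1), goal (2,0), distance |0-2|+|1-0| = 3
Tile 8: at (0,2), goal (2,1), distance |0-2|+|2-1| = 3
Tile 3: at (1,0), goal (0,2), distance |1-0|+|0-2| = 3
Tile 6: at (1,1), goal (1,2), distance |1-1|+|1-2| = 1
Tile 5: at (2,0), goal (1,1), distance |2-1|+|0-1| = 2
Tile 2: at (2,1), goal (0,1), distance |2-0|+|1-1| = 2
Tile 1: at (2,2), goal (0,0), distance |2-0|+|2-0| = 4
Sum: 1 + 3 + 3 + 3 + 1 + 2 + 2 + 4 = 19

Answer: 19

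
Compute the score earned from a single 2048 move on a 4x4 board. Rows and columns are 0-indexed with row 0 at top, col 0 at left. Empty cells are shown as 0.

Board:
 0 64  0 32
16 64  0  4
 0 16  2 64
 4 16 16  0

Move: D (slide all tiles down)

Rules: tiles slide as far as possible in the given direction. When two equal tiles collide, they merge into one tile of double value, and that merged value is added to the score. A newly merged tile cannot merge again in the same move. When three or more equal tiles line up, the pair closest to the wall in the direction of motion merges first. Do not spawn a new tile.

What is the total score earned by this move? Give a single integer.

Answer: 160

Derivation:
Slide down:
col 0: [0, 16, 0, 4] -> [0, 0, 16, 4]  score +0 (running 0)
col 1: [64, 64, 16, 16] -> [0, 0, 128, 32]  score +160 (running 160)
col 2: [0, 0, 2, 16] -> [0, 0, 2, 16]  score +0 (running 160)
col 3: [32, 4, 64, 0] -> [0, 32, 4, 64]  score +0 (running 160)
Board after move:
  0   0   0   0
  0   0   0  32
 16 128   2   4
  4  32  16  64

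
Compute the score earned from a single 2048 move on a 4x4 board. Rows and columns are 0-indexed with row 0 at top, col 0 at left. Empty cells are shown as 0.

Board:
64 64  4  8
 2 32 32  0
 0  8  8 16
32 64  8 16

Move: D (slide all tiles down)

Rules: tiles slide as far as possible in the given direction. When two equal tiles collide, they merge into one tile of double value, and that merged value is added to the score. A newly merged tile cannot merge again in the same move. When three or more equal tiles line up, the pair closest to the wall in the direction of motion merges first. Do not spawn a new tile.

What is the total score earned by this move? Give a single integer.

Slide down:
col 0: [64, 2, 0, 32] -> [0, 64, 2, 32]  score +0 (running 0)
col 1: [64, 32, 8, 64] -> [64, 32, 8, 64]  score +0 (running 0)
col 2: [4, 32, 8, 8] -> [0, 4, 32, 16]  score +16 (running 16)
col 3: [8, 0, 16, 16] -> [0, 0, 8, 32]  score +32 (running 48)
Board after move:
 0 64  0  0
64 32  4  0
 2  8 32  8
32 64 16 32

Answer: 48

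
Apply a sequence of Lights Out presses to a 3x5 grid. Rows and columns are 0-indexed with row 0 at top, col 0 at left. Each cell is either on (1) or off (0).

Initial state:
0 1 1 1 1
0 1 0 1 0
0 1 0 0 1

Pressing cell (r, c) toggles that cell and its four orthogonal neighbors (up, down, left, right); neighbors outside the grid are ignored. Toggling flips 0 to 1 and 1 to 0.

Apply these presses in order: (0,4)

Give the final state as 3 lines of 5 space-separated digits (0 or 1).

Answer: 0 1 1 0 0
0 1 0 1 1
0 1 0 0 1

Derivation:
After press 1 at (0,4):
0 1 1 0 0
0 1 0 1 1
0 1 0 0 1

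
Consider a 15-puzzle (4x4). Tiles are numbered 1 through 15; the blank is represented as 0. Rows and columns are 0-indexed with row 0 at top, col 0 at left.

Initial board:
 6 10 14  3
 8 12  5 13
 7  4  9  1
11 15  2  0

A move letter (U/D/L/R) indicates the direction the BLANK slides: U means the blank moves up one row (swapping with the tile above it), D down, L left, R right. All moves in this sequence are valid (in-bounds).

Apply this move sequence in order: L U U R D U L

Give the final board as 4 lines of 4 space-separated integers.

Answer:  6 10 14  3
 8 12  0 13
 7  4  5  1
11 15  9  2

Derivation:
After move 1 (L):
 6 10 14  3
 8 12  5 13
 7  4  9  1
11 15  0  2

After move 2 (U):
 6 10 14  3
 8 12  5 13
 7  4  0  1
11 15  9  2

After move 3 (U):
 6 10 14  3
 8 12  0 13
 7  4  5  1
11 15  9  2

After move 4 (R):
 6 10 14  3
 8 12 13  0
 7  4  5  1
11 15  9  2

After move 5 (D):
 6 10 14  3
 8 12 13  1
 7  4  5  0
11 15  9  2

After move 6 (U):
 6 10 14  3
 8 12 13  0
 7  4  5  1
11 15  9  2

After move 7 (L):
 6 10 14  3
 8 12  0 13
 7  4  5  1
11 15  9  2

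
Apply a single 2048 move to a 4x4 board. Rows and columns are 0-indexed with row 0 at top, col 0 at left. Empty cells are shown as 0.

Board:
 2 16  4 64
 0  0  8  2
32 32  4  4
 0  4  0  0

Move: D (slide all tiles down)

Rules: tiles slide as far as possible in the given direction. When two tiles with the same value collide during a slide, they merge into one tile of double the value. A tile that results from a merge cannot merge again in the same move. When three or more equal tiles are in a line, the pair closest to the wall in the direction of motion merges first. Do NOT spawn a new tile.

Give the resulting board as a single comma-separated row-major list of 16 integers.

Answer: 0, 0, 0, 0, 0, 16, 4, 64, 2, 32, 8, 2, 32, 4, 4, 4

Derivation:
Slide down:
col 0: [2, 0, 32, 0] -> [0, 0, 2, 32]
col 1: [16, 0, 32, 4] -> [0, 16, 32, 4]
col 2: [4, 8, 4, 0] -> [0, 4, 8, 4]
col 3: [64, 2, 4, 0] -> [0, 64, 2, 4]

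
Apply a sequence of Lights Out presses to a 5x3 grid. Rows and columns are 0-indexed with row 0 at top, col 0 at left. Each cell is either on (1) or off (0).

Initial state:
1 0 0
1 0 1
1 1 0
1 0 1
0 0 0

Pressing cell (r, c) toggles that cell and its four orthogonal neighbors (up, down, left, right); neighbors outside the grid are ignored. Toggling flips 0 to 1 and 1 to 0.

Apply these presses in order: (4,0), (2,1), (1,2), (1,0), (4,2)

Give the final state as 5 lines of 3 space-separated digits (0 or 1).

After press 1 at (4,0):
1 0 0
1 0 1
1 1 0
0 0 1
1 1 0

After press 2 at (2,1):
1 0 0
1 1 1
0 0 1
0 1 1
1 1 0

After press 3 at (1,2):
1 0 1
1 0 0
0 0 0
0 1 1
1 1 0

After press 4 at (1,0):
0 0 1
0 1 0
1 0 0
0 1 1
1 1 0

After press 5 at (4,2):
0 0 1
0 1 0
1 0 0
0 1 0
1 0 1

Answer: 0 0 1
0 1 0
1 0 0
0 1 0
1 0 1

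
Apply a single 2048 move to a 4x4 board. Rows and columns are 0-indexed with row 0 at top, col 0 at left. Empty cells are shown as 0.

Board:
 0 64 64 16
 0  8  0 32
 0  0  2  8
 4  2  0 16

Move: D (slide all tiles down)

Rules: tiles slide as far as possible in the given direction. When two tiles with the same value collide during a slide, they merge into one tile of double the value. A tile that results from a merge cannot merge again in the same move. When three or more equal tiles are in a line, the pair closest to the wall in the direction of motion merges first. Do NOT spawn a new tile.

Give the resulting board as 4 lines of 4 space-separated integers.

Slide down:
col 0: [0, 0, 0, 4] -> [0, 0, 0, 4]
col 1: [64, 8, 0, 2] -> [0, 64, 8, 2]
col 2: [64, 0, 2, 0] -> [0, 0, 64, 2]
col 3: [16, 32, 8, 16] -> [16, 32, 8, 16]

Answer:  0  0  0 16
 0 64  0 32
 0  8 64  8
 4  2  2 16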